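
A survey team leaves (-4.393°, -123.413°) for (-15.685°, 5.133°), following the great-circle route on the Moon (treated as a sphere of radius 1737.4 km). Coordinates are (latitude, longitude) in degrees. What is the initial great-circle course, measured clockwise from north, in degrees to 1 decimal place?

Δλ = 128.546° = 2.2436 rad.
y = sin Δλ · cos φ₂ = (0.7821)(0.9628) = 0.7530
x = cos φ₁ sin φ₂ − sin φ₁ cos φ₂ cos Δλ = (0.9971)(-0.2703) − (-0.0766)(0.9628)(-0.6231) = -0.3155
θ = atan2(y, x) = 112.73°, so the bearing is 112.7°.

112.7°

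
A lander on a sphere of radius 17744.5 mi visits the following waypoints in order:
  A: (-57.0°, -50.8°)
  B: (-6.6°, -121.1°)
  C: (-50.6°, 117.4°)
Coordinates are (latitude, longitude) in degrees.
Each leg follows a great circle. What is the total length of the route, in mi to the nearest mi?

55045 mi

Leg A→B: central angle 1.2883 rad, distance 22859.9 mi.
Leg B→C: central angle 1.8138 rad, distance 32185.2 mi.
Total: 22859.9 + 32185.2 ≈ 55045 mi.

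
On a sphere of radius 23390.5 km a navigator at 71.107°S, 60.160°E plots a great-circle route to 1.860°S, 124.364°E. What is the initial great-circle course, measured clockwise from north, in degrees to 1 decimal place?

66.0°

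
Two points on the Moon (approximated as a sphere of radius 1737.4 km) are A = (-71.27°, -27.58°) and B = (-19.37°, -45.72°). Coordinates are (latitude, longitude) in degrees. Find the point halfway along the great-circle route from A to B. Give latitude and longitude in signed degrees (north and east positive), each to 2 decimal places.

Central angle δ = 0.9248 rad. Interpolating on the sphere with fraction f = 0.5:
P = [sin((1−f)δ)·A + sin(fδ)·B] / sin δ = 0.5587·A + 0.5587·B in Cartesian coordinates,
giving P = (0.5270, -0.4604, -0.7144), i.e. latitude -45.59°, longitude -41.14°.

-45.59°, -41.14°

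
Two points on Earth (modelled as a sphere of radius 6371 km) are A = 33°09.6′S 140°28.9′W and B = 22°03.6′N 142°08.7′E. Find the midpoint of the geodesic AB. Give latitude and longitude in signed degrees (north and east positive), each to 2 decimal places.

The central angle between A and B is δ = 1.6066 rad.
With f = 0.5, the slerp weights are sin((1−f)δ)/sin δ = 0.7201 and sin(fδ)/sin δ = 0.7201.
Weighted sum of the unit vectors: (0.7201)·(-0.6458,-0.5327,-0.5470) + (0.7201)·(-0.7318,0.5687,0.3756) = (-0.9920, 0.0260, -0.1234).
Converting back: φ = atan2(z, √(x²+y²)) = -7.09°, λ = atan2(y, x) = 178.50°.

-7.09°, 178.50°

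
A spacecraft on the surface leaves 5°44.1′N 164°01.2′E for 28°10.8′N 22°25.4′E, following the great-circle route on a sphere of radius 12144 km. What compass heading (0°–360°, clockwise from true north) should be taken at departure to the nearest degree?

Δλ = -141.597° = -2.4713 rad.
y = sin Δλ · cos φ₂ = (-0.6212)(0.8815) = -0.5476
x = cos φ₁ sin φ₂ − sin φ₁ cos φ₂ cos Δλ = (0.9950)(0.4722) − (0.0999)(0.8815)(-0.7837) = 0.5389
θ = atan2(y, x) = -45.46°; adding 360° gives 315°.

315°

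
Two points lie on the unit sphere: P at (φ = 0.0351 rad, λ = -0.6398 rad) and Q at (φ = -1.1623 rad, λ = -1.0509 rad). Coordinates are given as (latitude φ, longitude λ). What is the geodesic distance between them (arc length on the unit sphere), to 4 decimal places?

1.2327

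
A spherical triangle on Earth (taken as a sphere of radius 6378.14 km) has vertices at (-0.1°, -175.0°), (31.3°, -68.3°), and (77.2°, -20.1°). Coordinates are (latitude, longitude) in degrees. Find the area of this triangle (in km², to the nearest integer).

45891663 km²

Side lengths (central angles): a = 0.8857, b = 1.7745, c = 1.8198 rad; semiperimeter s = 2.2400.
By l'Huilier's theorem, tan(E/4) = √[tan(s/2) tan((s−a)/2) tan((s−b)/2) tan((s−c)/2)], giving spherical excess E = 1.1281 rad.
Area = E·R² = 1.1281 × (6378.14)² ≈ 45891663 km².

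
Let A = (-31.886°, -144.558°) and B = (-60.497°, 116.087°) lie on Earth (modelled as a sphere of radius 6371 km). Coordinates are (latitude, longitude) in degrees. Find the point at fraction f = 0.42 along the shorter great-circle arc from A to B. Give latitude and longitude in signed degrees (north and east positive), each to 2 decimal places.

Central angle δ = 1.1682 rad. Interpolating on the sphere with fraction f = 0.42:
P = [sin((1−f)δ)·A + sin(fδ)·B] / sin δ = 0.6814·A + 0.5122·B in Cartesian coordinates,
giving P = (-0.5823, -0.1090, -0.8057), i.e. latitude -53.67°, longitude -169.40°.

-53.67°, -169.40°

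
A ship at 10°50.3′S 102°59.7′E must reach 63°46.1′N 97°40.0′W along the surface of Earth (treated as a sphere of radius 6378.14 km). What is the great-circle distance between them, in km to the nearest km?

With latitudes φ₁ = -10.838°, φ₂ = 63.768° and longitude difference Δλ = 159.338°:
cos c = sin φ₁ sin φ₂ + cos φ₁ cos φ₂ cos Δλ = (-0.1880)(0.8970) + (0.9822)(0.4420)(-0.9357) = -0.57487,
so c = arccos(-0.57487) = 2.18324 rad.
Distance = R·c = 6378.14 × 2.1832 ≈ 13925 km.

13925 km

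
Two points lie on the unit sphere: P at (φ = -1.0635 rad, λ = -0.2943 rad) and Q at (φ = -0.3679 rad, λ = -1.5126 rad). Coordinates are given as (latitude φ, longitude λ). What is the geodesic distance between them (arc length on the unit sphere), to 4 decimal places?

Let φ₁ = -1.0635 rad, φ₂ = -0.3679 rad, and Δλ = -1.2183 rad.
cos c = sin φ₁ sin φ₂ + cos φ₁ cos φ₂ cos Δλ = (-0.8741)(-0.3597) + (0.4858)(0.9331)(0.3452) = 0.47086,
so c = arccos(0.47086) = 1.08053 rad.
On the unit sphere the arc length equals the central angle: 1.0805.

1.0805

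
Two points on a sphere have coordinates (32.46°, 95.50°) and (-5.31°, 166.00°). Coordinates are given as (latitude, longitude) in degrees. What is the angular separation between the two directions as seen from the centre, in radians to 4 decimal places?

With latitudes φ₁ = 32.460°, φ₂ = -5.310° and longitude difference Δλ = 70.500°:
cos c = sin φ₁ sin φ₂ + cos φ₁ cos φ₂ cos Δλ = (0.5367)(-0.0925) + (0.8438)(0.9957)(0.3338) = 0.23078,
so c = arccos(0.23078) = 1.33792 rad.
So the angular separation is 1.3379 rad.

1.3379 rad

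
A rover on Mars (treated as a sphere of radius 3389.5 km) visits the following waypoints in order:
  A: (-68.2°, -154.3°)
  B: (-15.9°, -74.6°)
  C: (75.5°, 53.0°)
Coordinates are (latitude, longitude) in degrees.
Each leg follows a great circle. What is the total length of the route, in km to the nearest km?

Leg A→B: central angle 1.2469 rad, distance 4226.5 km.
Leg B→C: central angle 1.9956 rad, distance 6764.1 km.
Total: 4226.5 + 6764.1 ≈ 10991 km.

10991 km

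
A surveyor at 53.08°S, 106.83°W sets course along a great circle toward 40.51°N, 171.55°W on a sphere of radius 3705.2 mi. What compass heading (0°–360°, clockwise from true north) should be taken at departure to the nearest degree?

313°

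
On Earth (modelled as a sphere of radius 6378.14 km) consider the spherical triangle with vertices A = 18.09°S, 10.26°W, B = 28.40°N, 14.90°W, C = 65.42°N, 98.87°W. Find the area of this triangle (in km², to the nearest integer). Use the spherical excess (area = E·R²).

Side lengths (central angles): a = 1.0804, b = 1.8471, c = 0.8152 rad; semiperimeter s = 1.8713.
By l'Huilier's theorem, tan(E/4) = √[tan(s/2) tan((s−a)/2) tan((s−b)/2) tan((s−c)/2)], giving spherical excess E = 0.2529 rad.
Area = E·R² = 0.2529 × (6378.14)² ≈ 10287441 km².

10287441 km²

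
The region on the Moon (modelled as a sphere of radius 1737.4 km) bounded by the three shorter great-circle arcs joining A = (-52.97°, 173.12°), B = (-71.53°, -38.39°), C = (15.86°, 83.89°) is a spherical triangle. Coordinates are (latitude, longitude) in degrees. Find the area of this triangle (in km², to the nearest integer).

Side lengths (central angles): a = 2.0064, b = 1.7828, c = 0.9341 rad; semiperimeter s = 2.3616.
By l'Huilier's theorem, tan(E/4) = √[tan(s/2) tan((s−a)/2) tan((s−b)/2) tan((s−c)/2)], giving spherical excess E = 1.2952 rad.
Area = E·R² = 1.2952 × (1737.4)² ≈ 3909752 km².

3909752 km²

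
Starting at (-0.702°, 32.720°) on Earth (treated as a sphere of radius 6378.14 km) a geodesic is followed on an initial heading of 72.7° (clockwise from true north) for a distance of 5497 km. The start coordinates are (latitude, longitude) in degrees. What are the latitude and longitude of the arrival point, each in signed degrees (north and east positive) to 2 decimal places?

12.58°, 80.67°

Angular distance δ = d/R = 5497/6378.14 = 0.86185 rad; initial bearing θ = 1.2689 rad.
sin φ₂ = sin φ₁ cos δ + cos φ₁ sin δ cos θ = (-0.0123)(0.6510) + (0.9999)(0.7590)(0.2974) = 0.2177, so φ₂ = 12.58°.
Δλ = atan2(sin θ sin δ cos φ₁, cos δ − sin φ₁ sin φ₂) = atan2(0.7247, 0.6537) = 47.947°.
λ₂ = 32.720° + 47.947° = 80.67°.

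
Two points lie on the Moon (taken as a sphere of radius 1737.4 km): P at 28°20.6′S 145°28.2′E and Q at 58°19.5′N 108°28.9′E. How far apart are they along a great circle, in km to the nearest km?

2790 km

With latitudes φ₁ = -28.343°, φ₂ = 58.325° and longitude difference Δλ = -36.988°:
Haversine: a = sin²(Δφ/2) + cos φ₁ cos φ₂ sin²(Δλ/2) = 0.4709 + (0.8801)(0.5251)(0.1006) = 0.51744.
Central angle c = 2·arcsin(√a) = 1.60569 rad.
Distance = R·c = 1737.4 × 1.6057 ≈ 2790 km.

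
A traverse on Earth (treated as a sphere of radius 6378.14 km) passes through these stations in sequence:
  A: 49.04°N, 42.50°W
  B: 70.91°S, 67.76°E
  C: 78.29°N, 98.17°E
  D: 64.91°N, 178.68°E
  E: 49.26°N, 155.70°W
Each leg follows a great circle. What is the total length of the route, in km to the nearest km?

37692 km

Leg A→B: central angle 2.4782 rad, distance 15806.0 km.
Leg B→C: central angle 2.6221 rad, distance 16724.4 km.
Leg C→D: central angle 0.4488 rad, distance 2862.3 km.
Leg D→E: central angle 0.3605 rad, distance 2299.4 km.
Total: 15806.0 + 16724.4 + 2862.3 + 2299.4 ≈ 37692 km.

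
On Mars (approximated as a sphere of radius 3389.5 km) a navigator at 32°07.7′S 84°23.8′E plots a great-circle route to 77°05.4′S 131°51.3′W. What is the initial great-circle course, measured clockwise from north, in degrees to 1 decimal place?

With φ₁ = -0.5607, φ₂ = -1.3455, Δλ = 2.5089 rad, the forward-azimuth formula gives
θ = atan2( sin Δλ cos φ₂ , cos φ₁ sin φ₂ − sin φ₁ cos φ₂ cos Δλ ) = atan2(0.1321, -0.9213) = 171.84°.
So the initial bearing is 171.8°.

171.8°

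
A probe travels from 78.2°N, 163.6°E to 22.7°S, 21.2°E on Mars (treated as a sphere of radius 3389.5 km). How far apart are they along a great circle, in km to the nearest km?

7206 km

Let φ₁ = 1.3648 rad, φ₂ = -0.3962 rad, and Δλ = -2.4853 rad.
Haversine: a = sin²(Δφ/2) + cos φ₁ cos φ₂ sin²(Δλ/2) = 0.5945 + (0.2045)(0.9225)(0.8961) = 0.76361.
Central angle c = 2·arcsin(√a) = 2.12612 rad.
Distance = R·c = 3389.5 × 2.1261 ≈ 7206 km.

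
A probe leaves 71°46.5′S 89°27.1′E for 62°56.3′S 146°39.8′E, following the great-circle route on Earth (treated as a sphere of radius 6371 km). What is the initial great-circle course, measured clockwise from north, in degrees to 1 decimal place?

Δλ = 57.212° = 0.9985 rad.
y = sin Δλ · cos φ₂ = (0.8407)(0.4549) = 0.3825
x = cos φ₁ sin φ₂ − sin φ₁ cos φ₂ cos Δλ = (0.3127)(-0.8905) − (-0.9498)(0.4549)(0.5415) = -0.0445
θ = atan2(y, x) = 96.64°, so the bearing is 96.6°.

96.6°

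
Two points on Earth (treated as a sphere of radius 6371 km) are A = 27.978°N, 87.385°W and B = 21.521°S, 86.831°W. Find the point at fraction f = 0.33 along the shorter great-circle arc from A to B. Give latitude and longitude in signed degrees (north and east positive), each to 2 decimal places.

Central angle δ = 0.8640 rad. Interpolating on the sphere with fraction f = 0.33:
P = [sin((1−f)δ)·A + sin(fδ)·B] / sin δ = 0.7194·A + 0.3699·B in Cartesian coordinates,
giving P = (0.0480, -0.9782, 0.2018), i.e. latitude 11.64°, longitude -87.19°.

11.64°, -87.19°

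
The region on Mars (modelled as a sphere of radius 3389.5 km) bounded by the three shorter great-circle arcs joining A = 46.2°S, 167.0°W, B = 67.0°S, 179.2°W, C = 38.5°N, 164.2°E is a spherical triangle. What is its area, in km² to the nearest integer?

2904256 km²

Side lengths (central angles): a = 1.8546, b = 1.5454, c = 0.3799 rad; semiperimeter s = 1.8899.
By l'Huilier's theorem, tan(E/4) = √[tan(s/2) tan((s−a)/2) tan((s−b)/2) tan((s−c)/2)], giving spherical excess E = 0.2528 rad.
Area = E·R² = 0.2528 × (3389.5)² ≈ 2904256 km².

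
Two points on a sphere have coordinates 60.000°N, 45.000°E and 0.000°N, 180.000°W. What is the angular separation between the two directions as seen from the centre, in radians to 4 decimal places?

With latitudes φ₁ = 60.000°, φ₂ = 0.000° and longitude difference Δλ = 135.000°:
Haversine: a = sin²(Δφ/2) + cos φ₁ cos φ₂ sin²(Δλ/2) = 0.2500 + (0.5000)(1.0000)(0.8536) = 0.67678.
Central angle c = 2·arcsin(√a) = 1.93216 rad.
So the angular separation is 1.9322 rad.

1.9322 rad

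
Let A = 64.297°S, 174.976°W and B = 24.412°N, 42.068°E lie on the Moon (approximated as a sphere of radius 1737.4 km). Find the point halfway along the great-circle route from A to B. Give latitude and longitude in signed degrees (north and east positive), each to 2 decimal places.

-38.10°, 66.91°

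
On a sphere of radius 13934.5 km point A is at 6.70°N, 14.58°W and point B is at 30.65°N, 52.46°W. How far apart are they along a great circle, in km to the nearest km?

10406 km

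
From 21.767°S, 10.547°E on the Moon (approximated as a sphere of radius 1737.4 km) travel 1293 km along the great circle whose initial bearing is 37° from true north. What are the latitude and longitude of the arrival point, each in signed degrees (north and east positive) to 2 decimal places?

Angular distance δ = d/R = 1293/1737.4 = 0.74422 rad; initial bearing θ = 0.6458 rad.
sin φ₂ = sin φ₁ cos δ + cos φ₁ sin δ cos θ = (-0.3708)(0.7356) + (0.9287)(0.6774)(0.7986) = 0.2296, so φ₂ = 13.28°.
Δλ = atan2(sin θ sin δ cos φ₁, cos δ − sin φ₁ sin φ₂) = atan2(0.3786, 0.8208) = 24.763°.
λ₂ = 10.547° + 24.763° = 35.31°.

13.28°, 35.31°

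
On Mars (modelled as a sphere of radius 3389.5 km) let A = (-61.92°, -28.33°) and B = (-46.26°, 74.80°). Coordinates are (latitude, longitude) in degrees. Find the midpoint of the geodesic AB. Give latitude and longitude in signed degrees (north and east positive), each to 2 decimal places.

-65.16°, 36.69°

Central angle δ = 0.9722 rad. Interpolating on the sphere with fraction f = 0.5:
P = [sin((1−f)δ)·A + sin(fδ)·B] / sin δ = 0.5655·A + 0.5655·B in Cartesian coordinates,
giving P = (0.3368, 0.2510, -0.9075), i.e. latitude -65.16°, longitude 36.69°.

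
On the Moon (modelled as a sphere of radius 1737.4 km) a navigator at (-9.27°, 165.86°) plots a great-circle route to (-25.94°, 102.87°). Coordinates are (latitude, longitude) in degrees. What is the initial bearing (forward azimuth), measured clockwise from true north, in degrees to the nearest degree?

Δλ = -62.990° = -1.0994 rad.
y = sin Δλ · cos φ₂ = (-0.8909)(0.8993) = -0.8012
x = cos φ₁ sin φ₂ − sin φ₁ cos φ₂ cos Δλ = (0.9869)(-0.4374) − (-0.1611)(0.8993)(0.4541) = -0.3659
θ = atan2(y, x) = -114.55°; adding 360° gives 245°.

245°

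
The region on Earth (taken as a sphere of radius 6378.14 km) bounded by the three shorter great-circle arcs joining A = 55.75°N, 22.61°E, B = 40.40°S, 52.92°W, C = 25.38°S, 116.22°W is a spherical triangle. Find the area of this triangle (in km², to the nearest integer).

74419791 km²

Side lengths (central angles): a = 0.9435, b = 2.3995, c = 2.0138 rad; semiperimeter s = 2.6784.
By l'Huilier's theorem, tan(E/4) = √[tan(s/2) tan((s−a)/2) tan((s−b)/2) tan((s−c)/2)], giving spherical excess E = 1.8294 rad.
Area = E·R² = 1.8294 × (6378.14)² ≈ 74419791 km².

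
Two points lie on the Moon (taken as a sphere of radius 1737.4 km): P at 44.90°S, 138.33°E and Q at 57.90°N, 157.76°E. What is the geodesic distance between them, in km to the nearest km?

3156 km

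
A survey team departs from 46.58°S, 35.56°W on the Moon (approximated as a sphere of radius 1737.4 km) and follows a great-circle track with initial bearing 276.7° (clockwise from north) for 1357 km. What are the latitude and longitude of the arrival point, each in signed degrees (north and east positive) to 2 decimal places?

Angular distance δ = d/R = 1357/1737.4 = 0.78105 rad; initial bearing θ = 4.8293 rad.
sin φ₂ = sin φ₁ cos δ + cos φ₁ sin δ cos θ = (-0.7263)(0.7102) + (0.6873)(0.7040)(0.1167) = -0.4594, so φ₂ = -27.35°.
Δλ = atan2(sin θ sin δ cos φ₁, cos δ − sin φ₁ sin φ₂) = atan2(-0.4806, 0.3765) = -51.924°.
λ₂ = -35.560° − 51.924° = -87.48°.

-27.35°, -87.48°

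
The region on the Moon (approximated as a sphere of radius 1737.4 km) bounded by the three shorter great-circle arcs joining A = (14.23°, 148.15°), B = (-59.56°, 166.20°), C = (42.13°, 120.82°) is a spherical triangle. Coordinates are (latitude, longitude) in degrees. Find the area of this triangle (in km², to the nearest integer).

Side lengths (central angles): a = 1.8907, b = 0.6376, c = 1.3130 rad; semiperimeter s = 1.9206.
By l'Huilier's theorem, tan(E/4) = √[tan(s/2) tan((s−a)/2) tan((s−b)/2) tan((s−c)/2)], giving spherical excess E = 0.2827 rad.
Area = E·R² = 0.2827 × (1737.4)² ≈ 853473 km².

853473 km²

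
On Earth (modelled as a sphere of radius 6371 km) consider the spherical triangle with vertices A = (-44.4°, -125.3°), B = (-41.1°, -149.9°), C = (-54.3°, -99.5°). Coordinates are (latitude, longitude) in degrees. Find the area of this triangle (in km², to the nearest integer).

Side lengths (central angles): a = 0.6195, b = 0.3376, c = 0.3192 rad; semiperimeter s = 0.6382.
By l'Huilier's theorem, tan(E/4) = √[tan(s/2) tan((s−a)/2) tan((s−b)/2) tan((s−c)/2)], giving spherical excess E = 0.0347 rad.
Area = E·R² = 0.0347 × (6371)² ≈ 1406448 km².

1406448 km²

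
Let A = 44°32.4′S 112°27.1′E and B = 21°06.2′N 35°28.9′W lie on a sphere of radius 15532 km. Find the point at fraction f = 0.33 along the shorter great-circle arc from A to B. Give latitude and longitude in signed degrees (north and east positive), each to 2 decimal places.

Central angle δ = 2.5253 rad. Interpolating on the sphere with fraction f = 0.33:
P = [sin((1−f)δ)·A + sin(fδ)·B] / sin δ = 1.7175·A + 1.2807·B in Cartesian coordinates,
giving P = (0.5054, 0.4379, -0.7435), i.e. latitude -48.03°, longitude 40.91°.

-48.03°, 40.91°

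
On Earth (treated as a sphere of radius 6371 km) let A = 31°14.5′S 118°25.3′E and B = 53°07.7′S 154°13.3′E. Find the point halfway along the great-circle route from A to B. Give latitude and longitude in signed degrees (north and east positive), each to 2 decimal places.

Central angle δ = 0.5899 rad. Interpolating on the sphere with fraction f = 0.5:
P = [sin((1−f)δ)·A + sin(fδ)·B] / sin δ = 0.5226·A + 0.5226·B in Cartesian coordinates,
giving P = (-0.4950, 0.5293, -0.6891), i.e. latitude -43.56°, longitude 133.08°.

-43.56°, 133.08°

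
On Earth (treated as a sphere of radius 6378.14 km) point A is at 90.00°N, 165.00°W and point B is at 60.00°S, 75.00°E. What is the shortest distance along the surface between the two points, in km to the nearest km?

With latitudes φ₁ = 90.000°, φ₂ = -60.000° and longitude difference Δλ = -120.000°:
cos c = sin φ₁ sin φ₂ + cos φ₁ cos φ₂ cos Δλ = (1.0000)(-0.8660) + (0.0000)(0.5000)(-0.5000) = -0.86603,
so c = arccos(-0.86603) = 2.61799 rad.
Distance = R·c = 6378.14 × 2.6180 ≈ 16698 km.

16698 km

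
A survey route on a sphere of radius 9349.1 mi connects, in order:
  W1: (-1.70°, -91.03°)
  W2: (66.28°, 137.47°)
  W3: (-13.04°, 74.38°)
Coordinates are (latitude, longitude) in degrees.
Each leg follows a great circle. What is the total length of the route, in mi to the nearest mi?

32430 mi

Leg W1→W2: central angle 1.8688 rad, distance 17471.4 mi.
Leg W2→W3: central angle 1.6000 rad, distance 14958.6 mi.
Total: 17471.4 + 14958.6 ≈ 32430 mi.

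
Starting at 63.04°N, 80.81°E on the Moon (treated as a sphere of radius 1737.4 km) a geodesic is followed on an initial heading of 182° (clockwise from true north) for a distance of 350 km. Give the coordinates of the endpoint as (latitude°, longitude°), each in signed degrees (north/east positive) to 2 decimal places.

51.50°, 80.17°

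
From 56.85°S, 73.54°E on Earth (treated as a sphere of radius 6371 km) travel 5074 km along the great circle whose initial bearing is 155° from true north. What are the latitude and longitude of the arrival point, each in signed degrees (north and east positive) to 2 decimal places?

-70.01°, -168.55°

Angular distance δ = d/R = 5074/6371 = 0.79642 rad; initial bearing θ = 2.7053 rad.
sin φ₂ = sin φ₁ cos δ + cos φ₁ sin δ cos θ = (-0.8372)(0.6993) + (0.5468)(0.7149)(-0.9063) = -0.9397, so φ₂ = -70.01°.
Δλ = atan2(sin θ sin δ cos φ₁, cos δ − sin φ₁ sin φ₂) = atan2(0.1652, -0.0875) = 117.913°.
λ₂ = 73.540° + 117.913° = 191.45° → -168.55° after wrapping to (−180°, 180°].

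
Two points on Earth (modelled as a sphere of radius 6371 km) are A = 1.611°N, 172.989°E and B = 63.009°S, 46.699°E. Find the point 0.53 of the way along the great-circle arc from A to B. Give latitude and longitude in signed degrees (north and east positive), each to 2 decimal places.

-49.19°, 143.67°

The central angle between A and B is δ = 1.8688 rad.
With f = 0.53, the slerp weights are sin((1−f)δ)/sin δ = 0.8051 and sin(fδ)/sin δ = 0.8748.
Weighted sum of the unit vectors: (0.8051)·(-0.9921,0.1220,0.0281) + (0.8748)·(0.3113,0.3303,-0.8911) = (-0.5265, 0.3872, -0.7569).
Converting back: φ = atan2(z, √(x²+y²)) = -49.19°, λ = atan2(y, x) = 143.67°.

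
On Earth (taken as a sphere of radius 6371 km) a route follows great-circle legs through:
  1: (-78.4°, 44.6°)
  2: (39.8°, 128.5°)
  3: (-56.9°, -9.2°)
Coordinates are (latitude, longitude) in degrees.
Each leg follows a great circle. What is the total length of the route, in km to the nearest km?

Leg 1→2: central angle 2.2276 rad, distance 14192.3 km.
Leg 2→3: central angle 2.5803 rad, distance 16438.9 km.
Total: 14192.3 + 16438.9 ≈ 30631 km.

30631 km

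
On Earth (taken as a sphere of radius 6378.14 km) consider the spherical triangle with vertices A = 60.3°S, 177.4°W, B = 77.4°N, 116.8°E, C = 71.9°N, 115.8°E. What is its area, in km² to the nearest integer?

Side lengths (central angles): a = 0.0961, b = 2.4419, c = 2.5038 rad; semiperimeter s = 2.5209.
By l'Huilier's theorem, tan(E/4) = √[tan(s/2) tan((s−a)/2) tan((s−b)/2) tan((s−c)/2)], giving spherical excess E = 0.2118 rad.
Area = E·R² = 0.2118 × (6378.14)² ≈ 8618013 km².

8618013 km²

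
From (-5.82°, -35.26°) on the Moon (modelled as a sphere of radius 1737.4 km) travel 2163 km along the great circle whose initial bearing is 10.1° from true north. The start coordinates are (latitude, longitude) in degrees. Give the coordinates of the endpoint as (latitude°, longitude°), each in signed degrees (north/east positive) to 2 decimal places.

Angular distance δ = d/R = 2163/1737.4 = 1.24496 rad; initial bearing θ = 0.1763 rad.
sin φ₂ = sin φ₁ cos δ + cos φ₁ sin δ cos θ = (-0.1014)(0.3201) + (0.9948)(0.9474)(0.9845) = 0.8954, so φ₂ = 63.56°.
Δλ = atan2(sin θ sin δ cos φ₁, cos δ − sin φ₁ sin φ₂) = atan2(0.1653, 0.4109) = 21.912°.
λ₂ = -35.260° + 21.912° = -13.35°.

63.56°, -13.35°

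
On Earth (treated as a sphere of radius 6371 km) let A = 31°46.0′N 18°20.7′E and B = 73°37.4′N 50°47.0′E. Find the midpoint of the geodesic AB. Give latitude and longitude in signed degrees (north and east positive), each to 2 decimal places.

53.52°, 26.26°

Central angle δ = 0.7850 rad. Interpolating on the sphere with fraction f = 0.5:
P = [sin((1−f)δ)·A + sin(fδ)·B] / sin δ = 0.5411·A + 0.5411·B in Cartesian coordinates,
giving P = (0.5332, 0.2630, 0.8041), i.e. latitude 53.52°, longitude 26.26°.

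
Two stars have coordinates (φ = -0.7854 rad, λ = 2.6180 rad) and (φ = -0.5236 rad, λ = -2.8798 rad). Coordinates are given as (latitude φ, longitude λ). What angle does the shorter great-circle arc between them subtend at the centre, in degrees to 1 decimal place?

With latitudes φ₁ = -45.000°, φ₂ = -30.000° and longitude difference Δλ = 44.999°:
Haversine: a = sin²(Δφ/2) + cos φ₁ cos φ₂ sin²(Δλ/2) = 0.0170 + (0.7071)(0.8660)(0.1464) = 0.10671.
Central angle c = 2·arcsin(√a) = 0.66556 rad.
So the angular separation is 38.1°.

38.1°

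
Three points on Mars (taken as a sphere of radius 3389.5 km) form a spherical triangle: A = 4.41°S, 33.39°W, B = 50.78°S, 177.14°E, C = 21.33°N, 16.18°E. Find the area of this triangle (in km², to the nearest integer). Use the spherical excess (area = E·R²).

Side lengths (central angles): a = 2.5654, b = 0.9590, c = 2.0754 rad; semiperimeter s = 2.7999.
By l'Huilier's theorem, tan(E/4) = √[tan(s/2) tan((s−a)/2) tan((s−b)/2) tan((s−c)/2)], giving spherical excess E = 2.1119 rad.
Area = E·R² = 2.1119 × (3389.5)² ≈ 24262659 km².

24262659 km²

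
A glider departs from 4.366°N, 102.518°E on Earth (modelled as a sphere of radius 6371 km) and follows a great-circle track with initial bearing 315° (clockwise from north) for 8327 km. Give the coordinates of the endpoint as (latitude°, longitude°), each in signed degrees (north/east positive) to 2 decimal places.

Angular distance δ = d/R = 8327/6371 = 1.30702 rad; initial bearing θ = 5.4978 rad.
sin φ₂ = sin φ₁ cos δ + cos φ₁ sin δ cos θ = (0.0761)(0.2607) + (0.9971)(0.9654)(0.7071) = 0.7005, so φ₂ = 44.47°.
Δλ = atan2(sin θ sin δ cos φ₁, cos δ − sin φ₁ sin φ₂) = atan2(-0.6807, 0.2074) = -73.054°.
λ₂ = 102.518° − 73.054° = 29.46°.

44.47°, 29.46°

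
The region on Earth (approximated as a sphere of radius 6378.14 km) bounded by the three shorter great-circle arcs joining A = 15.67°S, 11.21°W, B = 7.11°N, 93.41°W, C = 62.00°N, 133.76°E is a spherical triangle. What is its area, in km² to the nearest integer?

99597010 km²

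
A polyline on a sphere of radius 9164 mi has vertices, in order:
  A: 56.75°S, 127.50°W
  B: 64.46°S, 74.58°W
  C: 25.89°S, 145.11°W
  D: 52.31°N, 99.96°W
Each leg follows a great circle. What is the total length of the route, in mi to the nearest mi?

27549 mi

Leg A→B: central angle 0.4576 rad, distance 4193.9 mi.
Leg B→C: central angle 1.0201 rad, distance 9348.4 mi.
Leg C→D: central angle 1.5284 rad, distance 14006.3 mi.
Total: 4193.9 + 9348.4 + 14006.3 ≈ 27549 mi.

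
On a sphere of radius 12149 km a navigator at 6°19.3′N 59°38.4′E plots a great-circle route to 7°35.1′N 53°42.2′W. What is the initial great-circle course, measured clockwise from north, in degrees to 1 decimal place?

280.9°

Δλ = -113.343° = -1.9782 rad.
y = sin Δλ · cos φ₂ = (-0.9181)(0.9913) = -0.9101
x = cos φ₁ sin φ₂ − sin φ₁ cos φ₂ cos Δλ = (0.9939)(0.1320) − (0.1101)(0.9913)(-0.3962) = 0.1744
θ = atan2(y, x) = -79.15°; adding 360° gives 280.9°.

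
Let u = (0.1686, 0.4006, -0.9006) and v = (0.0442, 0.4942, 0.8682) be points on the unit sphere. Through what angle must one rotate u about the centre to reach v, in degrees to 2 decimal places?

u·v = -0.5765; |u| = 1.0000, |v| = 1.0000.
cos θ = (u·v)/(|u||v|) = -0.5765, so θ = 125.20°.

125.20°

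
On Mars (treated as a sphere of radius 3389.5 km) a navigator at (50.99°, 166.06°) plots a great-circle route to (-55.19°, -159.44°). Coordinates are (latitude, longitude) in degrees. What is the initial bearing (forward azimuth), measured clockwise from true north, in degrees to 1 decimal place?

Δλ = 34.500° = 0.6021 rad.
y = sin Δλ · cos φ₂ = (0.5664)(0.5709) = 0.3233
x = cos φ₁ sin φ₂ − sin φ₁ cos φ₂ cos Δλ = (0.6295)(-0.8210) − (0.7770)(0.5709)(0.8241) = -0.8824
θ = atan2(y, x) = 159.88°, so the bearing is 159.9°.

159.9°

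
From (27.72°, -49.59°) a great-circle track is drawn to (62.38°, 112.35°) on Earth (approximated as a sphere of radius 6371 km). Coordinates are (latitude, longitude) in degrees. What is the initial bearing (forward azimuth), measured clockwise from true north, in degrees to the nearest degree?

Δλ = 161.940° = 2.8264 rad.
y = sin Δλ · cos φ₂ = (0.3100)(0.4636) = 0.1437
x = cos φ₁ sin φ₂ − sin φ₁ cos φ₂ cos Δλ = (0.8852)(0.8860) − (0.4652)(0.4636)(-0.9507) = 0.9894
θ = atan2(y, x) = 8.27°, so the bearing is 8°.

8°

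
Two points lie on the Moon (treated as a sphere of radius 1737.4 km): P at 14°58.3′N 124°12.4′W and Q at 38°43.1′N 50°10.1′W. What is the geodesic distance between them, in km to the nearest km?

2073 km

With latitudes φ₁ = 14.972°, φ₂ = 38.718° and longitude difference Δλ = 74.038°:
cos c = sin φ₁ sin φ₂ + cos φ₁ cos φ₂ cos Δλ = (0.2583)(0.6255) + (0.9661)(0.7802)(0.2750) = 0.36887,
so c = arccos(0.36887) = 1.19301 rad.
Distance = R·c = 1737.4 × 1.1930 ≈ 2073 km.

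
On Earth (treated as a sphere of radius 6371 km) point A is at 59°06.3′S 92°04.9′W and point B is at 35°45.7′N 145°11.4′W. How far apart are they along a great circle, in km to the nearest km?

11626 km

With latitudes φ₁ = -59.105°, φ₂ = 35.762° and longitude difference Δλ = -53.108°:
cos c = sin φ₁ sin φ₂ + cos φ₁ cos φ₂ cos Δλ = (-0.8581)(0.5844) + (0.5135)(0.8115)(0.6003) = -0.25137,
so c = arccos(-0.25137) = 1.82489 rad.
Distance = R·c = 6371 × 1.8249 ≈ 11626 km.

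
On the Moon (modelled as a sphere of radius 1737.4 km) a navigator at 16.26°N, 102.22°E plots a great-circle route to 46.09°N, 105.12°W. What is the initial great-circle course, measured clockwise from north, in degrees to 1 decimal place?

20.2°

With φ₁ = 0.2838, φ₂ = 0.8044, Δλ = 2.6644 rad, the forward-azimuth formula gives
θ = atan2( sin Δλ cos φ₂ , cos φ₁ sin φ₂ − sin φ₁ cos φ₂ cos Δλ ) = atan2(0.3185, 0.8641) = 20.23°.
So the initial bearing is 20.2°.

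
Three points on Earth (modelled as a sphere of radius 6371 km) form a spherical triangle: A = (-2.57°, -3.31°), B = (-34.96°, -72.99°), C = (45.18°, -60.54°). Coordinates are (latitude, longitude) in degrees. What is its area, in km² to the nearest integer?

36955327 km²

Side lengths (central angles): a = 1.4125, b = 1.2139, c = 1.2556 rad; semiperimeter s = 1.9410.
By l'Huilier's theorem, tan(E/4) = √[tan(s/2) tan((s−a)/2) tan((s−b)/2) tan((s−c)/2)], giving spherical excess E = 0.9105 rad.
Area = E·R² = 0.9105 × (6371)² ≈ 36955327 km².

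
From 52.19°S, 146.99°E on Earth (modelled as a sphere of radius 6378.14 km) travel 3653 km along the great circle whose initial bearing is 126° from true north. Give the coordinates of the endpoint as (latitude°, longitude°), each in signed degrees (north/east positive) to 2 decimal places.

-59.23°, -154.02°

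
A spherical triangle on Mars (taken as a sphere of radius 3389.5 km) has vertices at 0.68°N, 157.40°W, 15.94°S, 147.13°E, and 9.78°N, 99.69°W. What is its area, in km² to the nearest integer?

1453638 km²

Side lengths (central angles): a = 2.0038, b = 1.0141, c = 0.9983 rad; semiperimeter s = 2.0081.
By l'Huilier's theorem, tan(E/4) = √[tan(s/2) tan((s−a)/2) tan((s−b)/2) tan((s−c)/2)], giving spherical excess E = 0.1265 rad.
Area = E·R² = 0.1265 × (3389.5)² ≈ 1453638 km².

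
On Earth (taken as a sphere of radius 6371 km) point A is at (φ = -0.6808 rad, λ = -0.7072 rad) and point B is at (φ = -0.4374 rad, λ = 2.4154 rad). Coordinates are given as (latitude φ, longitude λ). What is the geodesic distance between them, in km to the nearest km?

12890 km

Let φ₁ = -0.6808 rad, φ₂ = -0.4374 rad, and Δλ = 3.1226 rad.
cos c = sin φ₁ sin φ₂ + cos φ₁ cos φ₂ cos Δλ = (-0.6294)(-0.4236) + (0.7771)(0.9059)(-0.9998) = -0.43717,
so c = arccos(-0.43717) = 2.02325 rad.
Distance = R·c = 6371 × 2.0233 ≈ 12890 km.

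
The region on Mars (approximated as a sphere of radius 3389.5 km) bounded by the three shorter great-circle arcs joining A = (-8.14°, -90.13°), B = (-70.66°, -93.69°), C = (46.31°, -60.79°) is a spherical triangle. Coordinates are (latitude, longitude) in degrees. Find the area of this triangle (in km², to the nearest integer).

4399309 km²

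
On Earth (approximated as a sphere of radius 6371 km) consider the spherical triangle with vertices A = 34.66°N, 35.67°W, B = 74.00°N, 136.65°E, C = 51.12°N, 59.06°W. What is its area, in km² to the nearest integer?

Side lengths (central angles): a = 0.9499, b = 0.4113, c = 1.2430 rad; semiperimeter s = 1.3021.
By l'Huilier's theorem, tan(E/4) = √[tan(s/2) tan((s−a)/2) tan((s−b)/2) tan((s−c)/2)], giving spherical excess E = 0.1749 rad.
Area = E·R² = 0.1749 × (6371)² ≈ 7098733 km².

7098733 km²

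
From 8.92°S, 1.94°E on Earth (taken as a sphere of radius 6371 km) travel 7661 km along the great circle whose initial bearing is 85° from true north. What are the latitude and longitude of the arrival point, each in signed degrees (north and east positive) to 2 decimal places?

1.40°, 70.32°

Angular distance δ = d/R = 7661/6371 = 1.20248 rad; initial bearing θ = 1.4835 rad.
sin φ₂ = sin φ₁ cos δ + cos φ₁ sin δ cos θ = (-0.1551)(0.3600) + (0.9879)(0.9329)(0.0872) = 0.0245, so φ₂ = 1.40°.
Δλ = atan2(sin θ sin δ cos φ₁, cos δ − sin φ₁ sin φ₂) = atan2(0.9181, 0.3638) = 68.382°.
λ₂ = 1.940° + 68.382° = 70.32°.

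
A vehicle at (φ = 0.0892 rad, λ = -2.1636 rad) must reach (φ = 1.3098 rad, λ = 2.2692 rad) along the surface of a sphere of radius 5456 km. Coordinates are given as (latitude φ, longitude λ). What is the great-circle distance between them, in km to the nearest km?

8488 km

In radians: φ₁ = 0.0892, φ₂ = 1.3098, Δλ = -106.019° = -1.8504 rad.
cos c = sin φ₁ sin φ₂ + cos φ₁ cos φ₂ cos Δλ = (0.0891)(0.9661) + (0.9960)(0.2580)(-0.2760) = 0.01514,
so c = arccos(0.01514) = 1.55566 rad.
Distance = R·c = 5456 × 1.5557 ≈ 8488 km.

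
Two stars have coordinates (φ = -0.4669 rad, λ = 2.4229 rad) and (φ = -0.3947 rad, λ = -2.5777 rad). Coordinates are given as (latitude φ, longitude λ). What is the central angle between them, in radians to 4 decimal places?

1.1512 rad

In radians: φ₁ = -0.4669, φ₂ = -0.3947, Δλ = 73.487° = 1.2826 rad.
cos c = sin φ₁ sin φ₂ + cos φ₁ cos φ₂ cos Δλ = (-0.4501)(-0.3845) + (0.8930)(0.9231)(0.2842) = 0.40738,
so c = arccos(0.40738) = 1.15121 rad.
So the angular separation is 1.1512 rad.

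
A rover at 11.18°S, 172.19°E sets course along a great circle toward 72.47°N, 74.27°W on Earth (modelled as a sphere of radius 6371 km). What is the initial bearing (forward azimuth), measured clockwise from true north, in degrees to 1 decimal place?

16.8°

With φ₁ = -0.1951, φ₂ = 1.2648, Δλ = 1.9816 rad, the forward-azimuth formula gives
θ = atan2( sin Δλ cos φ₂ , cos φ₁ sin φ₂ − sin φ₁ cos φ₂ cos Δλ ) = atan2(0.2761, 0.9121) = 16.84°.
So the initial bearing is 16.8°.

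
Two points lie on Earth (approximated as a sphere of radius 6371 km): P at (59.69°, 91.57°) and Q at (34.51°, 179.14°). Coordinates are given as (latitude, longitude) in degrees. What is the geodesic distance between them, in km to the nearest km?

In radians: φ₁ = 1.0418, φ₂ = 0.6023, Δλ = 87.570° = 1.5284 rad.
cos c = sin φ₁ sin φ₂ + cos φ₁ cos φ₂ cos Δλ = (0.8633)(0.5666) + (0.5047)(0.8240)(0.0424) = 0.50674,
so c = arccos(0.50674) = 1.03940 rad.
Distance = R·c = 6371 × 1.0394 ≈ 6622 km.

6622 km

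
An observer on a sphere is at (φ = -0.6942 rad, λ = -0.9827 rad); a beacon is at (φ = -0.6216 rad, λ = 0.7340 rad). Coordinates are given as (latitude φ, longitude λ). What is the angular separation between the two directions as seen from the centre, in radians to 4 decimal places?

With latitudes φ₁ = -39.775°, φ₂ = -35.615° and longitude difference Δλ = 98.360°:
cos c = sin φ₁ sin φ₂ + cos φ₁ cos φ₂ cos Δλ = (-0.6398)(-0.5823) + (0.7686)(0.8129)(-0.1454) = 0.28172,
so c = arccos(0.28172) = 1.28521 rad.
So the angular separation is 1.2852 rad.

1.2852 rad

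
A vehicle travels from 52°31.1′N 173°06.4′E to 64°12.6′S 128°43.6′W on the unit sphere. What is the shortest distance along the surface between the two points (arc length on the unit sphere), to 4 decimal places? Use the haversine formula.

In radians: φ₁ = 0.9166, φ₂ = -1.1207, Δλ = 58.167° = 1.0152 rad.
Haversine: a = sin²(Δφ/2) + cos φ₁ cos φ₂ sin²(Δλ/2) = 0.7249 + (0.6085)(0.4351)(0.2363) = 0.78743.
Central angle c = 2·arcsin(√a) = 2.18324 rad.
On the unit sphere the arc length equals the central angle: 2.1832.

2.1832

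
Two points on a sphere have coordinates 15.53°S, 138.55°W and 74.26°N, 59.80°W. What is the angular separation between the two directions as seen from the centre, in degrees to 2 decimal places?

101.93°

With latitudes φ₁ = -15.530°, φ₂ = 74.260° and longitude difference Δλ = 78.750°:
Haversine: a = sin²(Δφ/2) + cos φ₁ cos φ₂ sin²(Δλ/2) = 0.4982 + (0.9635)(0.2713)(0.4025) = 0.60336.
Central angle c = 2·arcsin(√a) = 1.77901 rad.
So the angular separation is 101.93°.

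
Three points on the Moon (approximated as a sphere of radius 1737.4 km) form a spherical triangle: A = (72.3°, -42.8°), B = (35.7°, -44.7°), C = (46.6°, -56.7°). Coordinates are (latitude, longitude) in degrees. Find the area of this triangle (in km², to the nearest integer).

Side lengths (central angles): a = 0.2465, b = 0.4625, c = 0.6390 rad; semiperimeter s = 0.6740.
By l'Huilier's theorem, tan(E/4) = √[tan(s/2) tan((s−a)/2) tan((s−b)/2) tan((s−c)/2)], giving spherical excess E = 0.0475 rad.
Area = E·R² = 0.0475 × (1737.4)² ≈ 143487 km².

143487 km²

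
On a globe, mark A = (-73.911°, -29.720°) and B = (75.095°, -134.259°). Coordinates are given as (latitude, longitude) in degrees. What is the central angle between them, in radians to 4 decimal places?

2.8127 rad

In radians: φ₁ = -1.2900, φ₂ = 1.3107, Δλ = -104.539° = -1.8245 rad.
cos c = sin φ₁ sin φ₂ + cos φ₁ cos φ₂ cos Δλ = (-0.9608)(0.9664) + (0.2771)(0.2572)(-0.2510) = -0.94640,
so c = arccos(-0.94640) = 2.81269 rad.
So the angular separation is 2.8127 rad.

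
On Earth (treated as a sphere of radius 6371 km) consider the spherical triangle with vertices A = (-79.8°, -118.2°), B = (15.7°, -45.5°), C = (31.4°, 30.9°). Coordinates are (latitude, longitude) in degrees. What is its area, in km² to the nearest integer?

Side lengths (central angles): a = 1.2300, b = 2.2685, c = 1.7881 rad; semiperimeter s = 2.6433.
By l'Huilier's theorem, tan(E/4) = √[tan(s/2) tan((s−a)/2) tan((s−b)/2) tan((s−c)/2)], giving spherical excess E = 1.9760 rad.
Area = E·R² = 1.9760 × (6371)² ≈ 80203724 km².

80203724 km²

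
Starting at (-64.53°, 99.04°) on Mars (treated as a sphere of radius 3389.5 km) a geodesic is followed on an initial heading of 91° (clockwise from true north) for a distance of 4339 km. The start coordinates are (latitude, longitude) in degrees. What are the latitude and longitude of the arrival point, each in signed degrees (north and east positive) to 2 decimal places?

Angular distance δ = d/R = 4339/3389.5 = 1.28013 rad; initial bearing θ = 1.5882 rad.
sin φ₂ = sin φ₁ cos δ + cos φ₁ sin δ cos θ = (-0.9028)(0.2866) + (0.4300)(0.9581)(-0.0175) = -0.2659, so φ₂ = -15.42°.
Δλ = atan2(sin θ sin δ cos φ₁, cos δ − sin φ₁ sin φ₂) = atan2(0.4119, 0.0465) = 83.558°.
λ₂ = 99.040° + 83.558° = 182.60° → -177.40° after wrapping to (−180°, 180°].

-15.42°, -177.40°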